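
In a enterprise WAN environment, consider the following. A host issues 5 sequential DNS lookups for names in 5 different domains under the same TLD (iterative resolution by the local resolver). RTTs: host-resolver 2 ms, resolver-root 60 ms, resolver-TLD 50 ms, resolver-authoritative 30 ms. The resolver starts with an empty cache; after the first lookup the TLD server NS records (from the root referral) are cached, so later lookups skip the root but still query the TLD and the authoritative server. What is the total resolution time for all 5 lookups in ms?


Lookup 1 (cold cache): local + root + TLD + auth = 2 + 60 + 50 + 30 = 142 ms
Lookups 2..5 (TLD NS cached -> skip root; new domain -> still ask TLD and auth): local + TLD + auth = 2 + 50 + 30 = 82 ms each
Remaining 4 lookups: 4 * 82 = 328 ms
Total = 142 + 328 = 470 ms

470


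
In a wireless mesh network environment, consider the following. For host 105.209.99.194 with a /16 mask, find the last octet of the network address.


Given: IP = 105.209.99.194, prefix = /16
Subnet mask = 255.255.0.0
Last octet of IP: 194
Last octet of mask: 0
Network last octet = 194 AND 0 = 0

0


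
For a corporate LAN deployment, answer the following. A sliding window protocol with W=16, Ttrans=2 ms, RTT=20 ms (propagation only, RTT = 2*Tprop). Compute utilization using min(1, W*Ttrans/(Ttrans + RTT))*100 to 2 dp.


Given: W = 16, Ttrans = 2 ms, RTT = 20 ms (= 2 * Tprop, Tprop = 10 ms)
Cycle time = Ttrans + RTT = 2 + 20 = 22 ms (first packet sent until its ACK returns)
W * Ttrans = 16 * 2 = 32 ms of sending per cycle
W * Ttrans / (Ttrans + RTT) = 32 / 22 = 1.454545
U = min(1, 1.454545) = 1.000000
U% = 100.00%

100.00


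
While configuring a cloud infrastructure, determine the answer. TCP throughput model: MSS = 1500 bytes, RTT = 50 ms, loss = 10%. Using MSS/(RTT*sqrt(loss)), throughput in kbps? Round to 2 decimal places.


Given: MSS = 1500 bytes, RTT = 50 ms, loss = 10%
RTT in seconds = 50 / 1000 = 0.05
Loss rate = 10% = 0.1
sqrt(loss) = sqrt(0.1) = 0.316227766017
Throughput (bytes/s) = 1500 / (0.05 * 0.316227766017) = 94868.3298
Throughput (kbps) = 94868.3298 * 8 / 1000 = 758.946638 -> 758.95 kbps (2 dp)

758.95


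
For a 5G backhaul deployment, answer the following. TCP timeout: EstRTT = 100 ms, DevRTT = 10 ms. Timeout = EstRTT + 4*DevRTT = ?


Given: EstRTT = 100 ms, DevRTT = 10 ms
Timeout = EstRTT + 4 * DevRTT
4 * DevRTT = 4 * 10 = 40
Timeout = 100 + 40 = 140 ms

140


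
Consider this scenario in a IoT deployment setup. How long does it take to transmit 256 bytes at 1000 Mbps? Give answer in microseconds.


Given: packet = 256 bytes, bandwidth = 1000 Mbps
Packet in bits = 256 * 8 = 2048 bits
Bandwidth = 1000 * 10^6 = 1000000000 bps
Time = 2048 / 1000000000 seconds
Time in us = 2048 * 10^6 / 1000000000 = 2.048

2.048


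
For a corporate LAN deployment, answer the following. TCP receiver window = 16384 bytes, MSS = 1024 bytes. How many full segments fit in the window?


Given: RWND = 16384 bytes, MSS = 1024 bytes
Full segments = floor(RWND / MSS)
Full segments = floor(16384 / 1024)
Full segments = floor(16.0) = 16

16


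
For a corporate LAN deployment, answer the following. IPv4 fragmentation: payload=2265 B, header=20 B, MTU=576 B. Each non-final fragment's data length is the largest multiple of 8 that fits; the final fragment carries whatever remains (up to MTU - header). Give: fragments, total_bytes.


Max data per non-final fragment = floor((MTU - header)/8)*8 = floor((576 - 20)/8)*8 = floor(556/8)*8 = 552 B
Final fragment needs no 8-byte alignment: it can carry up to MTU - header = 556 B
Non-final fragments needed = ceil((payload - 556) / 552) = ceil(1709/552) = ceil(3.0960) = 4
Number of fragments = 4 + 1 = 5
Fragment sizes (data): 4 * 552 B + 57 B (last, 57 <= 556 OK)
Total bytes sent = payload + n_frags * header = 2265 + 5*20 = 2265 + 100 = 2365 B

5, 2365


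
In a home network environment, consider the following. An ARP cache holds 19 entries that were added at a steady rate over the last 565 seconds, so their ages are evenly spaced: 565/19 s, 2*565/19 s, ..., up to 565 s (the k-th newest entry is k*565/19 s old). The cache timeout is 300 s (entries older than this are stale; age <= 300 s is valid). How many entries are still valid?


Ages are k * 565/19 s for k = 1..19 (spacing = 29.7368 s).
Entry k is valid iff k * 565/19 <= 300 iff k <= 19 * 300 / 565 = 10.0885
n_valid = floor(10.0885) = 10
(n_stale = 19 - 10 = 9)

10


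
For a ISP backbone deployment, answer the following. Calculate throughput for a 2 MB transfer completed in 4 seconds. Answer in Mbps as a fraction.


Given: file = 2 MB, time = 4 s
File in Mb = 2 * 8 = 16 Mb
Throughput = 16 / 4 Mbps
Throughput = 4 Mbps

4


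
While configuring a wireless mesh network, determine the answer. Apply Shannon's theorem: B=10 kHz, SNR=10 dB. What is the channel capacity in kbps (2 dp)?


Given: B = 10 kHz, SNR = 10 dB
SNR linear = 10^(10/10) = 10
1 + SNR = 11
log2(11) = 3.4594316186
C = 10 * 1000 * 3.4594316186 = 34594.3162 bps
C = 34.594316 kbps -> 34.59 kbps (2 dp)

34.59


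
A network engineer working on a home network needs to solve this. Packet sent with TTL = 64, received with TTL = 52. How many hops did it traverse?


Given: initial TTL = 64, received TTL = 52
Hops = initial TTL - received TTL
Hops = 64 - 52 = 12

12


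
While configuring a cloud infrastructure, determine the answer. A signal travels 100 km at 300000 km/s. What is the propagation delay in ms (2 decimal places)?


Given: distance = 100 km, speed = 300000 km/s
Delay = distance / speed = 100 / 300000 seconds
Delay in ms = 100 * 1000 / 300000
Delay = 0.3333 ms
Rounded to 2 dp = 0.33 ms

0.33


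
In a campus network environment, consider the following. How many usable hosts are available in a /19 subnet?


Given: subnet mask /19
Host bits = 32 - 19 = 13
Total addresses = 2^13 = 8192
Usable hosts = 8192 - 2 (network + broadcast) = 8190

8190


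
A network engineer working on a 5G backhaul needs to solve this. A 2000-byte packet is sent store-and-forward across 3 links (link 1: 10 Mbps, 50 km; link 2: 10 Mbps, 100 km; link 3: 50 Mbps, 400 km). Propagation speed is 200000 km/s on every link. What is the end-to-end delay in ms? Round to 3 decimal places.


Packet = 2000 bytes = 16000 bits. Store-and-forward: sum (t_trans + t_prop) per link.
Link 1: t_trans = 16000/(10*10^6) s = 1.6000 ms; t_prop = 50/200000 s = 0.2500 ms; subtotal = 1.8500 ms
Link 2: t_trans = 16000/(10*10^6) s = 1.6000 ms; t_prop = 100/200000 s = 0.5000 ms; subtotal = 2.1000 ms
Link 3: t_trans = 16000/(50*10^6) s = 0.3200 ms; t_prop = 400/200000 s = 2.0000 ms; subtotal = 2.3200 ms
End-to-end = 1.8500 + 2.1000 + 2.3200 = 6.2700 ms -> 6.270 ms (3 dp)

6.270


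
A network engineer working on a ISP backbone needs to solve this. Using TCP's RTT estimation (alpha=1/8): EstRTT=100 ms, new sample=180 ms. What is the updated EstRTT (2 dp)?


Given: EstRTT = 100 ms, SampleRTT = 180 ms, alpha = 1/8
New EstRTT = (1 - alpha) * EstRTT + alpha * SampleRTT
(7/8) * 100 = 87.5
(1/8) * 180 = 22.5
New EstRTT = 87.5 + 22.5 = 110 ms -> 110.00 ms (2 dp)

110.00


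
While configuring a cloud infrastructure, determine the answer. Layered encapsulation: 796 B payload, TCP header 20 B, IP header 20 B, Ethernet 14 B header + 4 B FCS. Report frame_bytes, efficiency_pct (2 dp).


TCP segment = 796 + 20 = 816 B
IP packet = 816 + 20 = 836 B
Ethernet frame = 836 + 14 + 4 = 854 B
Efficiency = app / frame = 796 / 854 = 0.932084 = 93.2084% -> 93.21% (2 dp)

854, 93.21


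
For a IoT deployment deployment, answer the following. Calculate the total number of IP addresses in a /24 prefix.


Given: CIDR prefix /24
Host bits = 32 - 24 = 8
Total addresses = 2^8 = 256

256


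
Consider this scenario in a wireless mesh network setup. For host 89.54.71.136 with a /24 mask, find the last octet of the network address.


Given: IP = 89.54.71.136, prefix = /24
Subnet mask = 255.255.255.0
Last octet of IP: 136
Last octet of mask: 0
Network last octet = 136 AND 0 = 0

0


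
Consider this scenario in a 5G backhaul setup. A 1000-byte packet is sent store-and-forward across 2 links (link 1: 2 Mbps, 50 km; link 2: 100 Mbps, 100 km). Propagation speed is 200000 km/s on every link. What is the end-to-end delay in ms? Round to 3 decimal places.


Packet = 1000 bytes = 8000 bits. Store-and-forward: sum (t_trans + t_prop) per link.
Link 1: t_trans = 8000/(2*10^6) s = 4.0000 ms; t_prop = 50/200000 s = 0.2500 ms; subtotal = 4.2500 ms
Link 2: t_trans = 8000/(100*10^6) s = 0.0800 ms; t_prop = 100/200000 s = 0.5000 ms; subtotal = 0.5800 ms
End-to-end = 4.2500 + 0.5800 = 4.8300 ms -> 4.830 ms (3 dp)

4.830


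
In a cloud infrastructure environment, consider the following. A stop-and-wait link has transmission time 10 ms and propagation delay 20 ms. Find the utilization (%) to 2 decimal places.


Given: Ttrans = 10 ms, Tprop = 20 ms
RTT = 2 * Tprop = 2 * 20 = 40 ms
U = Ttrans / (Ttrans + RTT)
U = 10 / (10 + 40)
U = 10 / 50 = 0.2
U% = 20.00%

20.00


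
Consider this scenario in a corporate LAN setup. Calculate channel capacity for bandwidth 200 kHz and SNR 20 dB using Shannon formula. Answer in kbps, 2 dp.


Given: B = 200 kHz, SNR = 20 dB
SNR linear = 10^(20/10) = 100
1 + SNR = 101
log2(101) = 6.6582114828
C = 200 * 1000 * 6.6582114828 = 1331642.2966 bps
C = 1331.642297 kbps -> 1331.64 kbps (2 dp)

1331.64


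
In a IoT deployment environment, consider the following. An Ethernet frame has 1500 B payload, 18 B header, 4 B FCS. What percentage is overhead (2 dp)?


Given: payload = 1500 B, header = 18 B, trailer = 4 B
Overhead bytes = header + trailer = 18 + 4 = 22
Total frame = payload + overhead = 1500 + 22 = 1522
Overhead % = 22 / 1522 * 100 = 1.4455% -> 1.45% (2 dp)

1.45


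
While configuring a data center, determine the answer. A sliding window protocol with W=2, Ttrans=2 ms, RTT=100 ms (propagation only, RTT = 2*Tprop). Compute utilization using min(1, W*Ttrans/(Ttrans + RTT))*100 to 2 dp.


Given: W = 2, Ttrans = 2 ms, RTT = 100 ms (= 2 * Tprop, Tprop = 50 ms)
Cycle time = Ttrans + RTT = 2 + 100 = 102 ms (first packet sent until its ACK returns)
W * Ttrans = 2 * 2 = 4 ms of sending per cycle
W * Ttrans / (Ttrans + RTT) = 4 / 102 = 0.039216
U = min(1, 0.039216) = 0.039216
U% = 3.92%

3.92


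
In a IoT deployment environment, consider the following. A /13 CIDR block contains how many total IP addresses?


Given: CIDR prefix /13
Host bits = 32 - 13 = 19
Total addresses = 2^19 = 524288

524288


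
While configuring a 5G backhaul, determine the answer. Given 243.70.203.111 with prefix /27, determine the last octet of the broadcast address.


Given: IP = 243.70.203.111, prefix = /27
Host bits = 32 - 27 = 5
Network last octet = 111 AND mask = 96
Host part size = 2^5 - 1 = 31
Broadcast last octet = 96 OR 31 = 127

127


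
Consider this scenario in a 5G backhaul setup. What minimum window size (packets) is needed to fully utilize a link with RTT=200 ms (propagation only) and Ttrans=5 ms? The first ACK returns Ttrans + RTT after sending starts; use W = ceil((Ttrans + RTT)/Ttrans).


Given: Ttrans = 5 ms, RTT = 200 ms (= 2 * Tprop, Tprop = 100 ms)
Time until first ACK returns = Ttrans + RTT = 5 + 200 = 205 ms
Need W * Ttrans >= Ttrans + RTT  ->  W >= (Ttrans + RTT) / Ttrans
(Ttrans + RTT) / Ttrans = 205 / 5 = 41
W_min = ceil(41) = 41

41


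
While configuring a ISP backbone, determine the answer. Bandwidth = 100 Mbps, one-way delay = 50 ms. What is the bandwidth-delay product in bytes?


Given: bandwidth = 100 Mbps, delay = 50 ms
BDP in bits = 100 * 10^6 * 50 / 1000
BDP in bits = 5000000
BDP in bytes = 5000000 / 8 = 625000

625000


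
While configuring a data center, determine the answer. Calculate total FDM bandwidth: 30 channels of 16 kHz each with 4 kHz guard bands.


Given: 30 channels, 16 kHz each, guard = 4 kHz
Channel bandwidth = 30 * 16 = 480 kHz
Guard bands = 29 gaps * 4 kHz = 116 kHz
Total = 480 + 116 = 596 kHz

596


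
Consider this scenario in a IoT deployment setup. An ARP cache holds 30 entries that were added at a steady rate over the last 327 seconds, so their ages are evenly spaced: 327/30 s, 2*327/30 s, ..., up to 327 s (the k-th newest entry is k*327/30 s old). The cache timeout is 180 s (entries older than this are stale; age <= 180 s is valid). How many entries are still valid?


Ages are k * 327/30 s for k = 1..30 (spacing = 10.9000 s).
Entry k is valid iff k * 327/30 <= 180 iff k <= 30 * 180 / 327 = 16.5138
n_valid = floor(16.5138) = 16
(n_stale = 30 - 16 = 14)

16


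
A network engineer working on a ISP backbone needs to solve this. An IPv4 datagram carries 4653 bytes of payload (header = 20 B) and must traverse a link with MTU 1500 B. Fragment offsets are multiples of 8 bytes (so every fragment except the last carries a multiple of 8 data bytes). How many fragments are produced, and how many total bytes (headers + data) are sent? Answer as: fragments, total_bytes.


Max data per non-final fragment = floor((MTU - header)/8)*8 = floor((1500 - 20)/8)*8 = floor(1480/8)*8 = 1480 B
Final fragment needs no 8-byte alignment: it can carry up to MTU - header = 1480 B
Non-final fragments needed = ceil((payload - 1480) / 1480) = ceil(3173/1480) = ceil(2.1439) = 3
Number of fragments = 3 + 1 = 4
Fragment sizes (data): 3 * 1480 B + 213 B (last, 213 <= 1480 OK)
Total bytes sent = payload + n_frags * header = 4653 + 4*20 = 4653 + 80 = 4733 B

4, 4733


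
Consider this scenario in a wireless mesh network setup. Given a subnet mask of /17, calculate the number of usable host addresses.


Given: subnet mask /17
Host bits = 32 - 17 = 15
Total addresses = 2^15 = 32768
Usable hosts = 32768 - 2 (network + broadcast) = 32766

32766


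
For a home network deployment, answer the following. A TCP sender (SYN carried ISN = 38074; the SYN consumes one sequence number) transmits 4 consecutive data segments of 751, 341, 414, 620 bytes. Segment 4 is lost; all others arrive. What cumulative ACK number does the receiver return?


SYN uses sequence number 38074; first data byte = ISN + 1 = 38075.
Segment 1: SEQ = 38075, len = 751 B, covers [38075, 38825]
Segment 2: SEQ = 38826, len = 341 B, covers [38826, 39166]
Segment 3: SEQ = 39167, len = 414 B, covers [39167, 39580]
Segment 4: SEQ = 39581, len = 620 B, covers [39581, 40200] [LOST]
In-order data received: bytes [38075, 39580] (segments 1..3).
Segment 4 missing -> gap begins at byte 39581.
Cumulative ACK = next expected in-order byte = 38075 + 751 + 341 + 414 = 39581

39581


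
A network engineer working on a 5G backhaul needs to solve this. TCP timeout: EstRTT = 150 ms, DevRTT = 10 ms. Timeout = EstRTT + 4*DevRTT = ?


Given: EstRTT = 150 ms, DevRTT = 10 ms
Timeout = EstRTT + 4 * DevRTT
4 * DevRTT = 4 * 10 = 40
Timeout = 150 + 40 = 190 ms

190


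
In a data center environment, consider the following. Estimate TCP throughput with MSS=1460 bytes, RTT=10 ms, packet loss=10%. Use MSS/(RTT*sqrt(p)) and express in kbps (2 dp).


Given: MSS = 1460 bytes, RTT = 10 ms, loss = 10%
RTT in seconds = 10 / 1000 = 0.01
Loss rate = 10% = 0.1
sqrt(loss) = sqrt(0.1) = 0.316227766017
Throughput (bytes/s) = 1460 / (0.01 * 0.316227766017) = 461692.5384
Throughput (kbps) = 461692.5384 * 8 / 1000 = 3693.540307 -> 3693.54 kbps (2 dp)

3693.54


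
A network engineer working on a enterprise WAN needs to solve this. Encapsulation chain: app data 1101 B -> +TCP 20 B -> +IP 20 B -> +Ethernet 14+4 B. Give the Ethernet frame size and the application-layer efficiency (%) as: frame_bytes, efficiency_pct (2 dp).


TCP segment = 1101 + 20 = 1121 B
IP packet = 1121 + 20 = 1141 B
Ethernet frame = 1141 + 14 + 4 = 1159 B
Efficiency = app / frame = 1101 / 1159 = 0.949957 = 94.9957% -> 95.00% (2 dp)

1159, 95.00


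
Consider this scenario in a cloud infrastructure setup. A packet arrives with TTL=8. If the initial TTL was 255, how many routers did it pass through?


Given: initial TTL = 255, received TTL = 8
Hops = initial TTL - received TTL
Hops = 255 - 8 = 247

247


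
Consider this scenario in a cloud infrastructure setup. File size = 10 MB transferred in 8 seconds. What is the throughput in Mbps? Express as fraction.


Given: file = 10 MB, time = 8 s
File in Mb = 10 * 8 = 80 Mb
Throughput = 80 / 8 Mbps
Throughput = 10 Mbps

10


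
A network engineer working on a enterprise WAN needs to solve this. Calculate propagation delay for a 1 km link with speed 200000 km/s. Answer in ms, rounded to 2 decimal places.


Given: distance = 1 km, speed = 200000 km/s
Delay = distance / speed = 1 / 200000 seconds
Delay in ms = 1 * 1000 / 200000
Delay = 0.0050 ms
Rounded to 2 dp = 0.01 ms

0.01


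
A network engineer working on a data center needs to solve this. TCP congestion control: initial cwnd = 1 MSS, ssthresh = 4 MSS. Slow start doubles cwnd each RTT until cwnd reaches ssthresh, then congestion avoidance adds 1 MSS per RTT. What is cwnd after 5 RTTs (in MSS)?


RTT 0: cwnd = 1 MSS (initial)
RTT 1: cwnd = 2 MSS (slow start, doubled)
RTT 2: cwnd = 4 MSS (slow start, doubled)
RTT 3: cwnd = 5 MSS (congestion avoidance, +1)
RTT 4: cwnd = 6 MSS (congestion avoidance, +1)
RTT 5: cwnd = 7 MSS (congestion avoidance, +1)

7


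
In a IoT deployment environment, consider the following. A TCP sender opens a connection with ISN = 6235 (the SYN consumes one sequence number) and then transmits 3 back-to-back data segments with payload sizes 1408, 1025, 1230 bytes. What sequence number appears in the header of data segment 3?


The SYN occupies sequence number ISN = 6235, so the first data byte is ISN + 1 = 6236.
SEQ of data segment i = (ISN + 1) + sum of payload sizes of segments 1..i-1.
Segment 1: SEQ = 6236, payload = 1408 bytes
Segment 2: SEQ = 7644, payload = 1025 bytes
Segment 3: SEQ = 8669, payload = 1230 bytes
SEQ of segment 3 = 6236 + 1408 + 1025 = 8669

8669


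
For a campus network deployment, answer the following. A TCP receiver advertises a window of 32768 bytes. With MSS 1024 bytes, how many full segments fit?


Given: RWND = 32768 bytes, MSS = 1024 bytes
Full segments = floor(RWND / MSS)
Full segments = floor(32768 / 1024)
Full segments = floor(32.0) = 32

32


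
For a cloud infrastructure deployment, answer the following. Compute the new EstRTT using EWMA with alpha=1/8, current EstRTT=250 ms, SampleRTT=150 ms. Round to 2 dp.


Given: EstRTT = 250 ms, SampleRTT = 150 ms, alpha = 1/8
New EstRTT = (1 - alpha) * EstRTT + alpha * SampleRTT
(7/8) * 250 = 218.75
(1/8) * 150 = 18.75
New EstRTT = 218.75 + 18.75 = 237.5 ms -> 237.50 ms (2 dp)

237.50


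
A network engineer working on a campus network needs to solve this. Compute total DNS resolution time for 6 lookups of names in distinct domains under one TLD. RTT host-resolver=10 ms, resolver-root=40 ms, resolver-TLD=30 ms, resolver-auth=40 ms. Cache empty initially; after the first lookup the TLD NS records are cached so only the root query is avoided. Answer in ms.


Lookup 1 (cold cache): local + root + TLD + auth = 10 + 40 + 30 + 40 = 120 ms
Lookups 2..6 (TLD NS cached -> skip root; new domain -> still ask TLD and auth): local + TLD + auth = 10 + 30 + 40 = 80 ms each
Remaining 5 lookups: 5 * 80 = 400 ms
Total = 120 + 400 = 520 ms

520


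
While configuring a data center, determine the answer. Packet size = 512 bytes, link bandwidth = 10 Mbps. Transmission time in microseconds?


Given: packet = 512 bytes, bandwidth = 10 Mbps
Packet in bits = 512 * 8 = 4096 bits
Bandwidth = 10 * 10^6 = 10000000 bps
Time = 4096 / 10000000 seconds
Time in us = 4096 * 10^6 / 10000000 = 409.6

409.6


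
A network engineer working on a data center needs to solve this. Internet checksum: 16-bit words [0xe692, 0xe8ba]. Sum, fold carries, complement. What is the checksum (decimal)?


Given words: [0xe692, 0xe8ba]
Step 1: Sum all words
Raw sum = 59026 + 59578 = 118604
Step 2: Fold carry: (53068 + 1) = 53069
One's complement = ~53069 & 0xFFFF = 12466

12466


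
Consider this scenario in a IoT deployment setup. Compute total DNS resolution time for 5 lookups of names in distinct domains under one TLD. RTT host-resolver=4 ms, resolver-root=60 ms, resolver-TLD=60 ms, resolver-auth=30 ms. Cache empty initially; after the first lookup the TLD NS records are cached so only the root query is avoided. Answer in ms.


Lookup 1 (cold cache): local + root + TLD + auth = 4 + 60 + 60 + 30 = 154 ms
Lookups 2..5 (TLD NS cached -> skip root; new domain -> still ask TLD and auth): local + TLD + auth = 4 + 60 + 30 = 94 ms each
Remaining 4 lookups: 4 * 94 = 376 ms
Total = 154 + 376 = 530 ms

530


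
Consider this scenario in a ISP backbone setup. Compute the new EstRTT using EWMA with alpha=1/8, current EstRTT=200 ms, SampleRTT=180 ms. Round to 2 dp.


Given: EstRTT = 200 ms, SampleRTT = 180 ms, alpha = 1/8
New EstRTT = (1 - alpha) * EstRTT + alpha * SampleRTT
(7/8) * 200 = 175
(1/8) * 180 = 22.5
New EstRTT = 175 + 22.5 = 197.5 ms -> 197.50 ms (2 dp)

197.50


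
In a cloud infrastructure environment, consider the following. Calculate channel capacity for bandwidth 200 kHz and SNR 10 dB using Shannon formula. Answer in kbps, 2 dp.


Given: B = 200 kHz, SNR = 10 dB
SNR linear = 10^(10/10) = 10
1 + SNR = 11
log2(11) = 3.4594316186
C = 200 * 1000 * 3.4594316186 = 691886.3237 bps
C = 691.886324 kbps -> 691.89 kbps (2 dp)

691.89


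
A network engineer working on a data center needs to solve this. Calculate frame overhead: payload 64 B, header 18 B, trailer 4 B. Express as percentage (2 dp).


Given: payload = 64 B, header = 18 B, trailer = 4 B
Overhead bytes = header + trailer = 18 + 4 = 22
Total frame = payload + overhead = 64 + 22 = 86
Overhead % = 22 / 86 * 100 = 25.5814% -> 25.58% (2 dp)

25.58


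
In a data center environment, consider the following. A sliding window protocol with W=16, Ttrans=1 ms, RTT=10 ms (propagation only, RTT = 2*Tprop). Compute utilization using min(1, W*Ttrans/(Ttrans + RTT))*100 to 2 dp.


Given: W = 16, Ttrans = 1 ms, RTT = 10 ms (= 2 * Tprop, Tprop = 5 ms)
Cycle time = Ttrans + RTT = 1 + 10 = 11 ms (first packet sent until its ACK returns)
W * Ttrans = 16 * 1 = 16 ms of sending per cycle
W * Ttrans / (Ttrans + RTT) = 16 / 11 = 1.454545
U = min(1, 1.454545) = 1.000000
U% = 100.00%

100.00


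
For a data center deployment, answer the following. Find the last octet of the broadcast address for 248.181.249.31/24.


Given: IP = 248.181.249.31, prefix = /24
Host bits = 32 - 24 = 8
Network last octet = 31 AND mask = 0
Host part size = 2^8 - 1 = 255
Broadcast last octet = 0 OR 255 = 255

255


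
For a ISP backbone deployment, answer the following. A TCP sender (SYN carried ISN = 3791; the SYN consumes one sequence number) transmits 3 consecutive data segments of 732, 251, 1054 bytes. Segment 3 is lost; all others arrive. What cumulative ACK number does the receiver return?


SYN uses sequence number 3791; first data byte = ISN + 1 = 3792.
Segment 1: SEQ = 3792, len = 732 B, covers [3792, 4523]
Segment 2: SEQ = 4524, len = 251 B, covers [4524, 4774]
Segment 3: SEQ = 4775, len = 1054 B, covers [4775, 5828] [LOST]
In-order data received: bytes [3792, 4774] (segments 1..2).
Segment 3 missing -> gap begins at byte 4775.
Cumulative ACK = next expected in-order byte = 3792 + 732 + 251 = 4775

4775


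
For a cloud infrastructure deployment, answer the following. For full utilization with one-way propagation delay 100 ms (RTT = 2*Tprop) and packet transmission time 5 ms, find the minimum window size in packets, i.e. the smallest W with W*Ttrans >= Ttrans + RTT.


Given: Ttrans = 5 ms, RTT = 200 ms (= 2 * Tprop, Tprop = 100 ms)
Time until first ACK returns = Ttrans + RTT = 5 + 200 = 205 ms
Need W * Ttrans >= Ttrans + RTT  ->  W >= (Ttrans + RTT) / Ttrans
(Ttrans + RTT) / Ttrans = 205 / 5 = 41
W_min = ceil(41) = 41

41


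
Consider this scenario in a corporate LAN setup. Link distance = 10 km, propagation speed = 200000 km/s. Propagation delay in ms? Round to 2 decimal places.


Given: distance = 10 km, speed = 200000 km/s
Delay = distance / speed = 10 / 200000 seconds
Delay in ms = 10 * 1000 / 200000
Delay = 0.0500 ms
Rounded to 2 dp = 0.05 ms

0.05


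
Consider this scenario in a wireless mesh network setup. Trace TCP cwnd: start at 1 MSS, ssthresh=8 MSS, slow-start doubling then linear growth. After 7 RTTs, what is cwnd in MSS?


RTT 0: cwnd = 1 MSS (initial)
RTT 1: cwnd = 2 MSS (slow start, doubled)
RTT 2: cwnd = 4 MSS (slow start, doubled)
RTT 3: cwnd = 8 MSS (slow start, doubled)
RTT 4: cwnd = 9 MSS (congestion avoidance, +1)
RTT 5: cwnd = 10 MSS (congestion avoidance, +1)
RTT 6: cwnd = 11 MSS (congestion avoidance, +1)
RTT 7: cwnd = 12 MSS (congestion avoidance, +1)

12


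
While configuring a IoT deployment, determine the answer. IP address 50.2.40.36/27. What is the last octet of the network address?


Given: IP = 50.2.40.36, prefix = /27
Subnet mask = 255.255.255.224
Last octet of IP: 36
Last octet of mask: 224
Network last octet = 36 AND 224 = 32

32


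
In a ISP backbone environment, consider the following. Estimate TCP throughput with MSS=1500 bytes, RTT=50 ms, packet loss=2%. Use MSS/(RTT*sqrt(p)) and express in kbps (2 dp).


Given: MSS = 1500 bytes, RTT = 50 ms, loss = 2%
RTT in seconds = 50 / 1000 = 0.05
Loss rate = 2% = 0.02
sqrt(loss) = sqrt(0.02) = 0.141421356237
Throughput (bytes/s) = 1500 / (0.05 * 0.141421356237) = 212132.0344
Throughput (kbps) = 212132.0344 * 8 / 1000 = 1697.056275 -> 1697.06 kbps (2 dp)

1697.06


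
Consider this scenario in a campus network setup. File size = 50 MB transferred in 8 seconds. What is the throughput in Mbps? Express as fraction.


Given: file = 50 MB, time = 8 s
File in Mb = 50 * 8 = 400 Mb
Throughput = 400 / 8 Mbps
Throughput = 50 Mbps

50


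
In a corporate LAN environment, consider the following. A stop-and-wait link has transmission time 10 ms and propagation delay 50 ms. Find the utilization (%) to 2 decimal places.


Given: Ttrans = 10 ms, Tprop = 50 ms
RTT = 2 * Tprop = 2 * 50 = 100 ms
U = Ttrans / (Ttrans + RTT)
U = 10 / (10 + 100)
U = 10 / 110 = 0.090909
U% = 9.09%

9.09


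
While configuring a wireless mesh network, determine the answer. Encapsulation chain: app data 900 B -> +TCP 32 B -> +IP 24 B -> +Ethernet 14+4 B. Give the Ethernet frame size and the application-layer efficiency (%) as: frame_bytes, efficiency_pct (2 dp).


TCP segment = 900 + 32 = 932 B
IP packet = 932 + 24 = 956 B
Ethernet frame = 956 + 14 + 4 = 974 B
Efficiency = app / frame = 900 / 974 = 0.924025 = 92.4025% -> 92.40% (2 dp)

974, 92.40


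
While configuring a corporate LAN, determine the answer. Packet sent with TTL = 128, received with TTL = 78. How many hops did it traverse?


Given: initial TTL = 128, received TTL = 78
Hops = initial TTL - received TTL
Hops = 128 - 78 = 50

50


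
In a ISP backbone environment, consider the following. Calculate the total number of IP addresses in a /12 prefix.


Given: CIDR prefix /12
Host bits = 32 - 12 = 20
Total addresses = 2^20 = 1048576

1048576


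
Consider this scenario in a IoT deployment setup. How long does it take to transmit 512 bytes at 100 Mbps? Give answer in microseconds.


Given: packet = 512 bytes, bandwidth = 100 Mbps
Packet in bits = 512 * 8 = 4096 bits
Bandwidth = 100 * 10^6 = 100000000 bps
Time = 4096 / 100000000 seconds
Time in us = 4096 * 10^6 / 100000000 = 40.96

40.96


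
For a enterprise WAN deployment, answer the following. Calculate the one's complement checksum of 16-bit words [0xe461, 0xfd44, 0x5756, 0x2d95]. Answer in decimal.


Given words: [0xe461, 0xfd44, 0x5756, 0x2d95]
Step 1: Sum all words
Raw sum = 58465 + 64836 + 22358 + 11669 = 157328
Step 2: Fold carry: (26256 + 2) = 26258
One's complement = ~26258 & 0xFFFF = 39277

39277


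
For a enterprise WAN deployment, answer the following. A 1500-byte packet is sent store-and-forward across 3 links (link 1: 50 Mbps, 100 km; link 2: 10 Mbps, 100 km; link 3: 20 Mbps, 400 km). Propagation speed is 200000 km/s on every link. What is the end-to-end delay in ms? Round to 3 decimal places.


Packet = 1500 bytes = 12000 bits. Store-and-forward: sum (t_trans + t_prop) per link.
Link 1: t_trans = 12000/(50*10^6) s = 0.2400 ms; t_prop = 100/200000 s = 0.5000 ms; subtotal = 0.7400 ms
Link 2: t_trans = 12000/(10*10^6) s = 1.2000 ms; t_prop = 100/200000 s = 0.5000 ms; subtotal = 1.7000 ms
Link 3: t_trans = 12000/(20*10^6) s = 0.6000 ms; t_prop = 400/200000 s = 2.0000 ms; subtotal = 2.6000 ms
End-to-end = 0.7400 + 1.7000 + 2.6000 = 5.0400 ms -> 5.040 ms (3 dp)

5.040


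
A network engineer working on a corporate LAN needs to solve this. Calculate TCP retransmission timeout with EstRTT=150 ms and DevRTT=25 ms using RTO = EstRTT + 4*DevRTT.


Given: EstRTT = 150 ms, DevRTT = 25 ms
Timeout = EstRTT + 4 * DevRTT
4 * DevRTT = 4 * 25 = 100
Timeout = 150 + 100 = 250 ms

250


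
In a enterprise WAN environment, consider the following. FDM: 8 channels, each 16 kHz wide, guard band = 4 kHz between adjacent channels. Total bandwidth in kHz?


Given: 8 channels, 16 kHz each, guard = 4 kHz
Channel bandwidth = 8 * 16 = 128 kHz
Guard bands = 7 gaps * 4 kHz = 28 kHz
Total = 128 + 28 = 156 kHz

156


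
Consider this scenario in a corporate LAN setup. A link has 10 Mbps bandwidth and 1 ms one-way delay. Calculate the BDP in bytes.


Given: bandwidth = 10 Mbps, delay = 1 ms
BDP in bits = 10 * 10^6 * 1 / 1000
BDP in bits = 10000
BDP in bytes = 10000 / 8 = 1250

1250


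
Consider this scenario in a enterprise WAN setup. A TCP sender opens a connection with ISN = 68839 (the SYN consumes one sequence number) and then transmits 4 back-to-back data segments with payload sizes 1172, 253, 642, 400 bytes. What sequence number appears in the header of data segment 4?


The SYN occupies sequence number ISN = 68839, so the first data byte is ISN + 1 = 68840.
SEQ of data segment i = (ISN + 1) + sum of payload sizes of segments 1..i-1.
Segment 1: SEQ = 68840, payload = 1172 bytes
Segment 2: SEQ = 70012, payload = 253 bytes
Segment 3: SEQ = 70265, payload = 642 bytes
Segment 4: SEQ = 70907, payload = 400 bytes
SEQ of segment 4 = 68840 + 1172 + 253 + 642 = 70907

70907


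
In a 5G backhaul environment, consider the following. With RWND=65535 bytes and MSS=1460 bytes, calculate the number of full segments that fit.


Given: RWND = 65535 bytes, MSS = 1460 bytes
Full segments = floor(RWND / MSS)
Full segments = floor(65535 / 1460)
Full segments = floor(44.887) = 44

44


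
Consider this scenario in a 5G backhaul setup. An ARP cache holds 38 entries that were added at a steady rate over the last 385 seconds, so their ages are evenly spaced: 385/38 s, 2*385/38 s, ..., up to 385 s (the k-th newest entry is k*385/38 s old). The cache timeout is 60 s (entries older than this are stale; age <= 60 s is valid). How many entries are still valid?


Ages are k * 385/38 s for k = 1..38 (spacing = 10.1316 s).
Entry k is valid iff k * 385/38 <= 60 iff k <= 38 * 60 / 385 = 5.9221
n_valid = floor(5.9221) = 5
(n_stale = 38 - 5 = 33)

5


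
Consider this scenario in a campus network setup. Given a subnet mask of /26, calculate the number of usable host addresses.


Given: subnet mask /26
Host bits = 32 - 26 = 6
Total addresses = 2^6 = 64
Usable hosts = 64 - 2 (network + broadcast) = 62

62


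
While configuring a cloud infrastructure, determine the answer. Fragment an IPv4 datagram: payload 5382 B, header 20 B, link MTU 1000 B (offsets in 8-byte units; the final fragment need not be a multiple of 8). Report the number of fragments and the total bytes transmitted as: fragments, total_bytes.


Max data per non-final fragment = floor((MTU - header)/8)*8 = floor((1000 - 20)/8)*8 = floor(980/8)*8 = 976 B
Final fragment needs no 8-byte alignment: it can carry up to MTU - header = 980 B
Non-final fragments needed = ceil((payload - 980) / 976) = ceil(4402/976) = ceil(4.5102) = 5
Number of fragments = 5 + 1 = 6
Fragment sizes (data): 5 * 976 B + 502 B (last, 502 <= 980 OK)
Total bytes sent = payload + n_frags * header = 5382 + 6*20 = 5382 + 120 = 5502 B

6, 5502


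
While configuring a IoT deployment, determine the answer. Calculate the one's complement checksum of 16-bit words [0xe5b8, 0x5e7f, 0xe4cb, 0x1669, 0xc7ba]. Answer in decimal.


Given words: [0xe5b8, 0x5e7f, 0xe4cb, 0x1669, 0xc7ba]
Step 1: Sum all words
Raw sum = 58808 + 24191 + 58571 + 5737 + 51130 = 198437
Step 2: Fold carry: (1829 + 3) = 1832
One's complement = ~1832 & 0xFFFF = 63703

63703


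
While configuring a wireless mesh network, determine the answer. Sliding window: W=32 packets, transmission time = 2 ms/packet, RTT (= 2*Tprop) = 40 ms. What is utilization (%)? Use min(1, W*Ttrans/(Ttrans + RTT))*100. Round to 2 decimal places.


Given: W = 32, Ttrans = 2 ms, RTT = 40 ms (= 2 * Tprop, Tprop = 20 ms)
Cycle time = Ttrans + RTT = 2 + 40 = 42 ms (first packet sent until its ACK returns)
W * Ttrans = 32 * 2 = 64 ms of sending per cycle
W * Ttrans / (Ttrans + RTT) = 64 / 42 = 1.523810
U = min(1, 1.523810) = 1.000000
U% = 100.00%

100.00


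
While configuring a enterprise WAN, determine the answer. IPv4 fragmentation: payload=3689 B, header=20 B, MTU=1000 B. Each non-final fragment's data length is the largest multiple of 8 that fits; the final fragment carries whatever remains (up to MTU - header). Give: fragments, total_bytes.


Max data per non-final fragment = floor((MTU - header)/8)*8 = floor((1000 - 20)/8)*8 = floor(980/8)*8 = 976 B
Final fragment needs no 8-byte alignment: it can carry up to MTU - header = 980 B
Non-final fragments needed = ceil((payload - 980) / 976) = ceil(2709/976) = ceil(2.7756) = 3
Number of fragments = 3 + 1 = 4
Fragment sizes (data): 3 * 976 B + 761 B (last, 761 <= 980 OK)
Total bytes sent = payload + n_frags * header = 3689 + 4*20 = 3689 + 80 = 3769 B

4, 3769


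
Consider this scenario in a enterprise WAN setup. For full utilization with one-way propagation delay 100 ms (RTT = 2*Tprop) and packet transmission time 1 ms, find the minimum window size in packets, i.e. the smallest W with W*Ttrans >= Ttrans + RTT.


Given: Ttrans = 1 ms, RTT = 200 ms (= 2 * Tprop, Tprop = 100 ms)
Time until first ACK returns = Ttrans + RTT = 1 + 200 = 201 ms
Need W * Ttrans >= Ttrans + RTT  ->  W >= (Ttrans + RTT) / Ttrans
(Ttrans + RTT) / Ttrans = 201 / 1 = 201
W_min = ceil(201) = 201

201


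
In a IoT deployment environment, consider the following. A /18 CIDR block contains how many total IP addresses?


Given: CIDR prefix /18
Host bits = 32 - 18 = 14
Total addresses = 2^14 = 16384

16384


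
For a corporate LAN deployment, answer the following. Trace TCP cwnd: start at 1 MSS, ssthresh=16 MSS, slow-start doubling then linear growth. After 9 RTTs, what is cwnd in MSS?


RTT 0: cwnd = 1 MSS (initial)
RTT 1: cwnd = 2 MSS (slow start, doubled)
RTT 2: cwnd = 4 MSS (slow start, doubled)
RTT 3: cwnd = 8 MSS (slow start, doubled)
RTT 4: cwnd = 16 MSS (slow start, doubled)
RTT 5: cwnd = 17 MSS (congestion avoidance, +1)
RTT 6: cwnd = 18 MSS (congestion avoidance, +1)
RTT 7: cwnd = 19 MSS (congestion avoidance, +1)
RTT 8: cwnd = 20 MSS (congestion avoidance, +1)
RTT 9: cwnd = 21 MSS (congestion avoidance, +1)

21


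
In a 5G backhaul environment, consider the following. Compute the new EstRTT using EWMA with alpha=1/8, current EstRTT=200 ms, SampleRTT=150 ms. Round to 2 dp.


Given: EstRTT = 200 ms, SampleRTT = 150 ms, alpha = 1/8
New EstRTT = (1 - alpha) * EstRTT + alpha * SampleRTT
(7/8) * 200 = 175
(1/8) * 150 = 18.75
New EstRTT = 175 + 18.75 = 193.75 ms -> 193.75 ms (2 dp)

193.75


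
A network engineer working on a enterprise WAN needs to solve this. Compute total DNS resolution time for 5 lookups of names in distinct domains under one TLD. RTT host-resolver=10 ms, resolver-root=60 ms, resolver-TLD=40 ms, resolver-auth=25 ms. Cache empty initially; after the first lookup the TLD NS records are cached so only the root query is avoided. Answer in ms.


Lookup 1 (cold cache): local + root + TLD + auth = 10 + 60 + 40 + 25 = 135 ms
Lookups 2..5 (TLD NS cached -> skip root; new domain -> still ask TLD and auth): local + TLD + auth = 10 + 40 + 25 = 75 ms each
Remaining 4 lookups: 4 * 75 = 300 ms
Total = 135 + 300 = 435 ms

435


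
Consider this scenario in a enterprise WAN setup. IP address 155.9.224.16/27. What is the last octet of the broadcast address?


Given: IP = 155.9.224.16, prefix = /27
Host bits = 32 - 27 = 5
Network last octet = 16 AND mask = 0
Host part size = 2^5 - 1 = 31
Broadcast last octet = 0 OR 31 = 31

31


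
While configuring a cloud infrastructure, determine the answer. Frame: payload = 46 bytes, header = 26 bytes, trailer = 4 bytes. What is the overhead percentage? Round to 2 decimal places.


Given: payload = 46 B, header = 26 B, trailer = 4 B
Overhead bytes = header + trailer = 26 + 4 = 30
Total frame = payload + overhead = 46 + 30 = 76
Overhead % = 30 / 76 * 100 = 39.4737% -> 39.47% (2 dp)

39.47


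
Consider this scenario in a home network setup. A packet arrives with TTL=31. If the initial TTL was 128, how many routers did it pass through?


Given: initial TTL = 128, received TTL = 31
Hops = initial TTL - received TTL
Hops = 128 - 31 = 97

97


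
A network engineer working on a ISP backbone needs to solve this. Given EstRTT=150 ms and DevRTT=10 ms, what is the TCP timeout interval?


Given: EstRTT = 150 ms, DevRTT = 10 ms
Timeout = EstRTT + 4 * DevRTT
4 * DevRTT = 4 * 10 = 40
Timeout = 150 + 40 = 190 ms

190


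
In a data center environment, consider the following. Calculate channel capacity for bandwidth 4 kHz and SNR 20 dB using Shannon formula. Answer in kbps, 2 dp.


Given: B = 4 kHz, SNR = 20 dB
SNR linear = 10^(20/10) = 100
1 + SNR = 101
log2(101) = 6.6582114828
C = 4 * 1000 * 6.6582114828 = 26632.8459 bps
C = 26.632846 kbps -> 26.63 kbps (2 dp)

26.63


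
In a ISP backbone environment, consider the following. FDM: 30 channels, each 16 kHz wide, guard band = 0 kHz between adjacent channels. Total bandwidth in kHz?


Given: 30 channels, 16 kHz each, guard = 0 kHz
Channel bandwidth = 30 * 16 = 480 kHz
Guard bands = 29 gaps * 0 kHz = 0 kHz
Total = 480 + 0 = 480 kHz

480


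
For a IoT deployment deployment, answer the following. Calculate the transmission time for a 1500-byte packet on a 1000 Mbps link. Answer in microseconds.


Given: packet = 1500 bytes, bandwidth = 1000 Mbps
Packet in bits = 1500 * 8 = 12000 bits
Bandwidth = 1000 * 10^6 = 1000000000 bps
Time = 12000 / 1000000000 seconds
Time in us = 12000 * 10^6 / 1000000000 = 12

12


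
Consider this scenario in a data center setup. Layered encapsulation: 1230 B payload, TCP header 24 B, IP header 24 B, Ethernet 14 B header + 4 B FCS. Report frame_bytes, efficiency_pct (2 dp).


TCP segment = 1230 + 24 = 1254 B
IP packet = 1254 + 24 = 1278 B
Ethernet frame = 1278 + 14 + 4 = 1296 B
Efficiency = app / frame = 1230 / 1296 = 0.949074 = 94.9074% -> 94.91% (2 dp)

1296, 94.91


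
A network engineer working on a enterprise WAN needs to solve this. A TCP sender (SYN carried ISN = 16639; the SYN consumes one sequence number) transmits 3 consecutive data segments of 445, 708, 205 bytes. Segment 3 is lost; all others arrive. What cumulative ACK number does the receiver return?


SYN uses sequence number 16639; first data byte = ISN + 1 = 16640.
Segment 1: SEQ = 16640, len = 445 B, covers [16640, 17084]
Segment 2: SEQ = 17085, len = 708 B, covers [17085, 17792]
Segment 3: SEQ = 17793, len = 205 B, covers [17793, 17997] [LOST]
In-order data received: bytes [16640, 17792] (segments 1..2).
Segment 3 missing -> gap begins at byte 17793.
Cumulative ACK = next expected in-order byte = 16640 + 445 + 708 = 17793

17793


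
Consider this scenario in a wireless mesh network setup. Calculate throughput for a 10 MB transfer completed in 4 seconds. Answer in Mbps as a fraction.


Given: file = 10 MB, time = 4 s
File in Mb = 10 * 8 = 80 Mb
Throughput = 80 / 4 Mbps
Throughput = 20 Mbps

20


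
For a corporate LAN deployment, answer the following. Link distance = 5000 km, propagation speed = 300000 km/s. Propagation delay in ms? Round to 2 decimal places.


Given: distance = 5000 km, speed = 300000 km/s
Delay = distance / speed = 5000 / 300000 seconds
Delay in ms = 5000 * 1000 / 300000
Delay = 16.6667 ms
Rounded to 2 dp = 16.67 ms

16.67
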